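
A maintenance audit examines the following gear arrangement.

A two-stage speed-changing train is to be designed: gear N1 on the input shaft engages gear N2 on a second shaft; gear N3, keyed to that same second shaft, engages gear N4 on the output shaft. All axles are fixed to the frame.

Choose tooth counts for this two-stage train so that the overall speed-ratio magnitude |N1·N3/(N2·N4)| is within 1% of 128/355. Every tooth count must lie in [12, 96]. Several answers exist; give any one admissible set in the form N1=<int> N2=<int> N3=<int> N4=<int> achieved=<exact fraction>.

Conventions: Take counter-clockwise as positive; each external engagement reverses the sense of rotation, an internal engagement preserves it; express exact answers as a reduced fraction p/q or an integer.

topology: fixed-axis compound train — 2 stages, target 128/355
target = 128/355 in lowest terms: an exact hit needs N1·N3 = k·128 and N2·N4 = k·355 for one integer k, every count in [12, 96]; additionally prefer no 1:1 stage (N1 ≠ N2, N3 ≠ N4)
k = 1…2: no 1:1-free in-range split of k·128 and k·355 into factor pairs; take k = 3
k = 3: N1·N3 = 384 = 12·32, N2·N4 = 1065 = 15·71
achieved = 12·32/(15·71) = 128/355; |achieved − target| = 0 ≤ 32/8875 ✓

N1=12 N2=15 N3=32 N4=71 achieved=128/355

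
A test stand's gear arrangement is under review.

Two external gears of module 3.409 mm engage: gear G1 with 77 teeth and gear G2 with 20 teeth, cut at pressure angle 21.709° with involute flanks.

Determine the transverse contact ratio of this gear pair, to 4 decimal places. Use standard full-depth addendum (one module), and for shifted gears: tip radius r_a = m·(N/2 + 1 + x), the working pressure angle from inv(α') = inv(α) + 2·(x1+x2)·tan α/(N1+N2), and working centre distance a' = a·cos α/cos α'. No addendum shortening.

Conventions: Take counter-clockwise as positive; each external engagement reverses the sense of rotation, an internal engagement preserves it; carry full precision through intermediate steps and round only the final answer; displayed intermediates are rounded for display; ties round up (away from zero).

recognized (one external pair, fixed centres): single-mesh tooth geometry, m = 3.409, N1 = 77, N2 = 20
base radii: r_b1 = 121.937774, r_b2 = 31.672149
tip radii: r_a1 = 134.655500, r_a2 = 37.499000
no profile shift: α' = α, a' = a
action lengths: √(r_a1²−r_b1²) = 57.125152, √(r_a2²−r_b2²) = 20.076105
base pitch p_b = π·m·cos α = 9.950099
CR = (57.125152 + 20.076105 − 165.336500·sin 21.70900°)/9.950099 = 1.612496
contact ratio ≈ 1.6125

1.6125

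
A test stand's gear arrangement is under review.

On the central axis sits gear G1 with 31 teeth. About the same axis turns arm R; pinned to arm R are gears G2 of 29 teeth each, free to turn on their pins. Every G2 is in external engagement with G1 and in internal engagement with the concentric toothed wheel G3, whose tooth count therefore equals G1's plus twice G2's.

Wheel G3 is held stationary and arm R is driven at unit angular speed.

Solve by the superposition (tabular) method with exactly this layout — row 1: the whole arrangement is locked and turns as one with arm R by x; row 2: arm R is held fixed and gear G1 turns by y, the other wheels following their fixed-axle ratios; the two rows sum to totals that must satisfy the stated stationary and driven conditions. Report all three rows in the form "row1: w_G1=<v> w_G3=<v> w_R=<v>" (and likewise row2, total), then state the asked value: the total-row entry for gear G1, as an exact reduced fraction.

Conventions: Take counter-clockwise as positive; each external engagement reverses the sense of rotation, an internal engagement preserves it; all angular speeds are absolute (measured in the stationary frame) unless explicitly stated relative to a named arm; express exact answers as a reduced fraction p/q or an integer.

planetary set (31T centre, 29T on arm, 89T internal) — Willis relation
row 1: whole set turns with the arm by x
row 2: sun turns y, ring = −(31/89)·y, arm 0
boundary: total ω_ring = x − (31/89)·y = 0 and total ω_arm = x = 1  ⇒  y = 89/31, x = 1
row 2 ring = −(31/89)·89/31 = -1
totals (row 1 + row 2): sun 1 + 89/31 = 120/31, ring 1 + (-1) = 0, arm 1 + 0 = 1
asked cell (total, sun) = 120/31

row1: w_G1=1 w_G3=1 w_R=1
row2: w_G1=89/31 w_G3=-1 w_R=0
total: w_G1=120/31 w_G3=0 w_R=1
asked value: 120/31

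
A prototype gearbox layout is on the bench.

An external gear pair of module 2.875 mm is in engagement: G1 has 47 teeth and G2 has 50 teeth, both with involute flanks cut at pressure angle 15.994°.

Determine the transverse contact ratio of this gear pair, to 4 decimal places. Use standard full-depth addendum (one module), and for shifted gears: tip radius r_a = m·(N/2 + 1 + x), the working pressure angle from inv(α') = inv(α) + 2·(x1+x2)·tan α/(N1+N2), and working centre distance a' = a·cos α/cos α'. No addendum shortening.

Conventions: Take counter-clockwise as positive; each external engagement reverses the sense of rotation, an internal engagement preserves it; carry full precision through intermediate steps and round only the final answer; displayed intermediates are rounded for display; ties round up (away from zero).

class = single-mesh tooth geometry [involute pair 47T × 50T, m = 2.875]
base radii: r_b1 = 64.947193, r_b2 = 69.092759
tip radii: r_a1 = 70.437500, r_a2 = 74.750000
no profile shift: α' = α, a' = a
action lengths: √(r_a1²−r_b1²) = 27.263593, √(r_a2²−r_b2²) = 28.526360
base pitch p_b = π·m·cos α = 8.682452
CR = (27.263593 + 28.526360 − 139.437500·sin 15.99400°)/8.682452 = 2.000564
contact ratio ≈ 2.0006

2.0006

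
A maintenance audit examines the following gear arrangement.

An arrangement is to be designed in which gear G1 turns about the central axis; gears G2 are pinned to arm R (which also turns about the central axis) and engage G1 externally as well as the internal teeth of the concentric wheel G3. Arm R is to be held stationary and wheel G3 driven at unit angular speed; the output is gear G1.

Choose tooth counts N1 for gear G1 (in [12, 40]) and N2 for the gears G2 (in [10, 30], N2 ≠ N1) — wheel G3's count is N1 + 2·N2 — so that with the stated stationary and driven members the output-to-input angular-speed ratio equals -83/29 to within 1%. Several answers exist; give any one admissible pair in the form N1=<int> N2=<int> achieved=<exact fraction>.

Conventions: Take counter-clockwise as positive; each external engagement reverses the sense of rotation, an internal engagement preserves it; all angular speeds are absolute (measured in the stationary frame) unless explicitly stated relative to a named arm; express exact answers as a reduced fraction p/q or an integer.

topology: planetary set — design target -83/29, arm = carrier (Willis)
Willis with ω_arm = 0: ω_sun/ω_ring = −N3/N1; set equal to -83/29  ⇒  N3/N1 = −(-83/29) = 83/29
N3 = N1 + 2·N2  ⇒  N2/N1 = (N3/N1 − 1)/2 = (83/29 − 1)/2 = 27/29
smallest multiple with N1 ≥ 12 and N2 ≥ 10: k = 1  ⇒  N1 = 1·29 = 29, N2 = 1·27 = 27 (N1 ≤ 40, N2 ≤ 30, N2 ≠ N1 ✓), N3 = 29 + 2·27 = 83
check: −N3/N1 with N1 = 29, N3 = 83 gives -83/29; |achieved − target| = 0 ≤ 83/2900 ✓

N1=29 N2=27 achieved=-83/29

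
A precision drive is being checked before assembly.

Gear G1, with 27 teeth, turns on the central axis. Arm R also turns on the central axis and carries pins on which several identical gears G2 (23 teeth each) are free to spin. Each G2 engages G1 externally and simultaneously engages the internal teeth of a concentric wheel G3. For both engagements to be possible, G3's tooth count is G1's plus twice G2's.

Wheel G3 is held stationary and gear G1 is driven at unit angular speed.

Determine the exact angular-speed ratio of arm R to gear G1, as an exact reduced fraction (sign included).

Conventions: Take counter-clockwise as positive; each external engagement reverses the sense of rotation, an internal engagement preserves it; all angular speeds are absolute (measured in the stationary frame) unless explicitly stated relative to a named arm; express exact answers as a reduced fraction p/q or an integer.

27/100

class = planetary set [G3 = 27+2·23 = 73; Willis about the carrier]
ring teeth: 27 + 2·23 = 73
27(ω_sun−ω_arm) = −73(ω_ring−ω_arm),  ω_ring = 0, ω_sun = 1
27(1−ω_arm) = −73(0−ω_arm)  ⇒  100·ω_arm = 27  ⇒  ω_arm = 27/100
ω_out/ω_in = 27/100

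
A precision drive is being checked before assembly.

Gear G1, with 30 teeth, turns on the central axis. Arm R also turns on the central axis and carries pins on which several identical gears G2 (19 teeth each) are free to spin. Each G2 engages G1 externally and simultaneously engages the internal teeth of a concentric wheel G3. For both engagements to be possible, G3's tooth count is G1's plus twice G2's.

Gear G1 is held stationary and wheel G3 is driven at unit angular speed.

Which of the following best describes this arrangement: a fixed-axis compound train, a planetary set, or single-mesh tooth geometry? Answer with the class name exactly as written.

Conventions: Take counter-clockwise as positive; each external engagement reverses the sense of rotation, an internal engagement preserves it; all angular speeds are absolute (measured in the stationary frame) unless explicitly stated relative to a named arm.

planetary set

class = planetary set [G3 = 30+2·19 = 68; Willis about the carrier]
classification: planetary set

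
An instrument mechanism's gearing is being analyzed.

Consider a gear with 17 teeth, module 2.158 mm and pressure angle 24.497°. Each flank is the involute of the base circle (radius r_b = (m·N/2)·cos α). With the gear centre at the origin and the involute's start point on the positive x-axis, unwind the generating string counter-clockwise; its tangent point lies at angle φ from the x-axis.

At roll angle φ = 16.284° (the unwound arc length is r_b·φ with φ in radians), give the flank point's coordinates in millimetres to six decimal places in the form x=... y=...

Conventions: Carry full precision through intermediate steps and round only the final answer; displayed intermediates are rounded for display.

x=17.352406 y=0.126703

single-mesh involute tooth geometry (17T wheel at module 2.158)
pitch radius r_p = m·N/2 = 2.158·17/2 = 18.343000
base radius r_b = r_p·cos α = 18.343000·cos 24.497° = 16.691818
roll angle φ = 16.284° = 0.28420942 rad
x = r_b·(cos φ + φ·sin φ) = 17.352406
y = r_b·(sin φ − φ·cos φ) = 0.126703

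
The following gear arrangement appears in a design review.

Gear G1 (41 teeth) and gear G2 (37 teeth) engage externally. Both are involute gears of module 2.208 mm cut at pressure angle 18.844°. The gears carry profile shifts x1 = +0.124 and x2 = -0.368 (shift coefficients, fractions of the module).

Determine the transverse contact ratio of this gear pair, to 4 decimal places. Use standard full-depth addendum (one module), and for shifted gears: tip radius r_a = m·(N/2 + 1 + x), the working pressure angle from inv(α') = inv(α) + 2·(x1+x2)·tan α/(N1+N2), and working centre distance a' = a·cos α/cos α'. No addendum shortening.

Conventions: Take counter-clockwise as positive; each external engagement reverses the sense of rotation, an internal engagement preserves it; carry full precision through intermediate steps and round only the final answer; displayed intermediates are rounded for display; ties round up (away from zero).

1.8384

single-mesh involute tooth geometry (41T engaging 37T at module 2.208)
base radii: r_b1 = 42.837917, r_b2 = 38.658608
tip radii: r_a1 = 47.745792, r_a2 = 42.243456
inv(α') = inv(18.844°) + 2·(+0.124-0.368)·tan α/(41+37) = 0.01025987  ⇒  α' = 17.72384°
a' = a·cos α / cos α' = 86.1120·cos 18.844°/cos 17.72384° = 85.557523
action lengths: √(r_a1²−r_b1²) = 21.084911, √(r_a2²−r_b2²) = 17.030020
base pitch p_b = π·m·cos α = 6.564843
CR = (21.084911 + 17.030020 − 85.557523·sin 17.72384°)/6.564843 = 1.838384
contact ratio ≈ 1.8384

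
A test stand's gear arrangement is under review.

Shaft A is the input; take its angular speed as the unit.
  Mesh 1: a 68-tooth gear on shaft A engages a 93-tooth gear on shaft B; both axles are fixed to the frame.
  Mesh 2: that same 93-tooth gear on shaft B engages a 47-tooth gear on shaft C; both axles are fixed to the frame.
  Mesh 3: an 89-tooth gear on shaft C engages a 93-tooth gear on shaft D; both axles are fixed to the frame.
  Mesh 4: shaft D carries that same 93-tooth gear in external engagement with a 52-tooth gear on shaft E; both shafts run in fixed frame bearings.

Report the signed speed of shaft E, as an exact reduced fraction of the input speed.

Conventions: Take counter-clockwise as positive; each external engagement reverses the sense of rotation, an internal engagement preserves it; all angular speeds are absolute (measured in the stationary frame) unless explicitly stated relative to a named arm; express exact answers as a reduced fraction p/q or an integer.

1513/611

4-mesh fixed-axis compound train (all bearings frame-fixed)
mesh 1 [68T→93T]: |ω|/ω_in = 1×68/93 = 68/93, sense flips to −
mesh 2 [93T→47T]: |ω|/ω_in = (68/93)×93/47 = 68/47, sense flips to +
mesh 3 [89T→93T]: |ω|/ω_in = (68/47)×89/93 = 6052/4371, sense flips to −
mesh 4 [93T→52T]: |ω|/ω_in = (6052/4371)×93/52 = 1513/611, sense flips to +
signed output speed (× input speed) = 1513/611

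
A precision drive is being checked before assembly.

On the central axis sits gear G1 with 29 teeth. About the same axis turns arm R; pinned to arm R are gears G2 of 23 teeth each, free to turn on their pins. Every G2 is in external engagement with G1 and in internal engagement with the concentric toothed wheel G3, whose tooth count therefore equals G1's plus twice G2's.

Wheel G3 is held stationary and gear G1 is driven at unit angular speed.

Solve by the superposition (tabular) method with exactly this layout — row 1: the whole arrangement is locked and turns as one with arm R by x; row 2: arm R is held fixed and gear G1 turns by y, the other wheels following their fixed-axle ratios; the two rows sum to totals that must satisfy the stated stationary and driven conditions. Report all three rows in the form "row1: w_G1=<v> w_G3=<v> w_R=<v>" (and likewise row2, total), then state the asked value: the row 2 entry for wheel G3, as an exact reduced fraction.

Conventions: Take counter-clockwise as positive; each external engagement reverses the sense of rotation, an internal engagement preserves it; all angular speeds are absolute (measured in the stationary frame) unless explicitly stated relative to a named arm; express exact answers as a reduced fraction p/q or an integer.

row1: w_G1=29/104 w_G3=29/104 w_R=29/104
row2: w_G1=75/104 w_G3=-29/104 w_R=0
total: w_G1=1 w_G3=0 w_R=29/104
asked value: -29/104

class = planetary set [G3 = 29+2·23 = 75; Willis about the carrier]
row 1 — lock + rotate with arm: ω_sun = ω_ring = ω_arm = x
superposition row 2 [arm held]: sun y, ring −(29/75)·y, arm 0
boundary: total ω_ring = x − (29/75)·y = 0 and total ω_sun = x + y = 1  ⇒  y = 75/104, x = 29/104
row 2 ring = −(29/75)·75/104 = -29/104
totals (row 1 + row 2): sun 29/104 + 75/104 = 1, ring 29/104 + (-29/104) = 0, arm 29/104 + 0 = 29/104
asked cell (row2, ring) = -29/104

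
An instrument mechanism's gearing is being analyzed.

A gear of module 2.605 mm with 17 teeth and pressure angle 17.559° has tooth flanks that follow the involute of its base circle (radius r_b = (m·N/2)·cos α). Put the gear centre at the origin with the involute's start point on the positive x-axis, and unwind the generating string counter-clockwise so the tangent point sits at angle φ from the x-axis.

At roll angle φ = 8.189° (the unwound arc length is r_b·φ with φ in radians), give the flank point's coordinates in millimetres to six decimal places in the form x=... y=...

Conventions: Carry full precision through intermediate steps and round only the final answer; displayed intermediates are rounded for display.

x=21.325331 y=0.020503

topology: single-mesh involute geometry — m = 2.605, N = 17
pitch radius r_p = m·N/2 = 2.605·17/2 = 22.142500
base radius r_b = r_p·cos α = 22.142500·cos 17.559° = 21.110810
roll angle φ = 8.189° = 0.14292501 rad
x = r_b·(cos φ + φ·sin φ) = 21.325331
y = r_b·(sin φ − φ·cos φ) = 0.020503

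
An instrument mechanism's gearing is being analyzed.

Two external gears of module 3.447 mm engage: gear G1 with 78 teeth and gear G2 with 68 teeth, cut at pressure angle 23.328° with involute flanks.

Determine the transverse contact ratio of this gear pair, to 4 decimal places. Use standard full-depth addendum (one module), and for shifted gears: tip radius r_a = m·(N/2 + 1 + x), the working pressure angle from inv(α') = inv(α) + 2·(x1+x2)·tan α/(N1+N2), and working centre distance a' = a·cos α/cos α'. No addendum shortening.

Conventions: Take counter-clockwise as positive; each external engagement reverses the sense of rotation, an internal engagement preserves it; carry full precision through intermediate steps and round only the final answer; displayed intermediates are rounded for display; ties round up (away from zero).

recognized (one external pair, fixed centres): single-mesh tooth geometry, m = 3.447, N1 = 78, N2 = 68
base radii: r_b1 = 123.443502, r_b2 = 107.617412
tip radii: r_a1 = 137.880000, r_a2 = 120.645000
no profile shift: α' = α, a' = a
action lengths: √(r_a1²−r_b1²) = 61.421464, √(r_a2²−r_b2²) = 54.531722
base pitch p_b = π·m·cos α = 9.943826
CR = (61.421464 + 54.531722 − 251.631000·sin 23.32800°)/9.943826 = 1.640088
contact ratio ≈ 1.6401

1.6401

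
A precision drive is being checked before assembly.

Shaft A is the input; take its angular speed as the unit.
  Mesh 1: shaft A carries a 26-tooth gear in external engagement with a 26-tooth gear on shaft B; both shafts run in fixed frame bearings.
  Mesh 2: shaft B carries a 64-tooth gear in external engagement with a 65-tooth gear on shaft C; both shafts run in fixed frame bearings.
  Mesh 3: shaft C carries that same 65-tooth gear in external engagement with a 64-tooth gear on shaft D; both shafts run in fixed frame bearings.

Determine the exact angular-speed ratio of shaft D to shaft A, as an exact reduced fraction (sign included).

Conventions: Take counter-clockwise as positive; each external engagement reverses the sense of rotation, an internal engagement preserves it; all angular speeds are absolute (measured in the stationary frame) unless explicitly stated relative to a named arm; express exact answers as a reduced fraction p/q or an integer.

-1

class = fixed-axis compound train [3 meshes; 3 ratios multiply, 3 sense flips]
mesh 1 [26T→26T]: running ratio 1, sense −
mesh 2 [64T→65T]: running ratio 64/65, sense +
mesh 3 [65T→64T]: running ratio 1, sense −
ω_out/ω_in = -1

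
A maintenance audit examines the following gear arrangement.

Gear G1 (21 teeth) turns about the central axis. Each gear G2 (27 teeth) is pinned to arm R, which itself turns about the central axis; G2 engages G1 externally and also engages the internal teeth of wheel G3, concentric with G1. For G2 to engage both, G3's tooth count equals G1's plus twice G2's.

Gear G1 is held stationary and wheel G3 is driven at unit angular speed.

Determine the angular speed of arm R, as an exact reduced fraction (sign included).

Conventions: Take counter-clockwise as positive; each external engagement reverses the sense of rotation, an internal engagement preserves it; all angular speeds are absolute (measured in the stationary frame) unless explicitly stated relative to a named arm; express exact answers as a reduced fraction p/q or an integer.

25/32

planetary set (21T centre, 27T on arm, 75T internal) — Willis relation
ring teeth: 21 + 2·27 = 75
21(ω_sun−ω_arm) = −75(ω_ring−ω_arm),  ω_sun = 0, ω_ring = 1
21(0−ω_arm) = −75(1−ω_arm)  ⇒  96·ω_arm = 75  ⇒  ω_arm = 25/32
exact speed ratio = 25/32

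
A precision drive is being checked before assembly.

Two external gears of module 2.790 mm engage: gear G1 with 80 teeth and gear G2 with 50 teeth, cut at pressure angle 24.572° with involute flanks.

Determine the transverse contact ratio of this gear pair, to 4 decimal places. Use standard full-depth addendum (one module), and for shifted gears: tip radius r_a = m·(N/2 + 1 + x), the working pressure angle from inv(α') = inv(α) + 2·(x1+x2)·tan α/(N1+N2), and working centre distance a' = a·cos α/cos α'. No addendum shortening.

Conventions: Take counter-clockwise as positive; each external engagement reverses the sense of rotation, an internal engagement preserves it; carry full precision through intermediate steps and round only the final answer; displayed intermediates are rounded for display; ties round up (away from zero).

1.5734

single-mesh involute tooth geometry (80T engaging 50T at module 2.790)
base radii: r_b1 = 101.493441, r_b2 = 63.433400
tip radii: r_a1 = 114.390000, r_a2 = 72.540000
no profile shift: α' = α, a' = a
action lengths: √(r_a1²−r_b1²) = 52.765079, √(r_a2²−r_b2²) = 35.188852
base pitch p_b = π·m·cos α = 7.971276
CR = (52.765079 + 35.188852 − 181.350000·sin 24.57200°)/7.971276 = 1.573399
contact ratio ≈ 1.5734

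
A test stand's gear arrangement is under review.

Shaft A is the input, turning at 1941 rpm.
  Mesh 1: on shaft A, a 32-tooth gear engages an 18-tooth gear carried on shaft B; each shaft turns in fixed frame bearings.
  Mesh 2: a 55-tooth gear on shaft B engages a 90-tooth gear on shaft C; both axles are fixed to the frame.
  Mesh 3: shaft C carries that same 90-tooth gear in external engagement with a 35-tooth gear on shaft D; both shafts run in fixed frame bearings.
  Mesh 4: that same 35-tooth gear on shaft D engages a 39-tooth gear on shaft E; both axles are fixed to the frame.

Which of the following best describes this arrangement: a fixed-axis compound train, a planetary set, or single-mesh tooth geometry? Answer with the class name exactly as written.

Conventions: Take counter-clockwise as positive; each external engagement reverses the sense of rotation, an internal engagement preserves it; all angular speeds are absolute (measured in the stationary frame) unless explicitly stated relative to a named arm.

fixed-axis compound train

4-mesh fixed-axis compound train (all bearings frame-fixed)
classification: fixed-axis compound train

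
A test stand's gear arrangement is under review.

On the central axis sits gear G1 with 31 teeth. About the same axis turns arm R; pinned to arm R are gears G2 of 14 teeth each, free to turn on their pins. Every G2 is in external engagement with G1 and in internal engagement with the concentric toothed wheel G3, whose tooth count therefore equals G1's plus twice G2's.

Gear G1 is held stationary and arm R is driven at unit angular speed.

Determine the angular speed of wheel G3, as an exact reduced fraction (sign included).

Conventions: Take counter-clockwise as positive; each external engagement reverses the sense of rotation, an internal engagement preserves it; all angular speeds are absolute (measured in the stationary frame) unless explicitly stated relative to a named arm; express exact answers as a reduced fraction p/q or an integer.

recognized (axles ride arm R): planetary set, 31/14/59 teeth
ring teeth: 31 + 2·14 = 59
31(ω_sun−ω_arm) = −59(ω_ring−ω_arm),  ω_sun = 0, ω_arm = 1
ω_ring = 1 − (31/59)(0−1) = 90/59
exact speed ratio = 90/59

90/59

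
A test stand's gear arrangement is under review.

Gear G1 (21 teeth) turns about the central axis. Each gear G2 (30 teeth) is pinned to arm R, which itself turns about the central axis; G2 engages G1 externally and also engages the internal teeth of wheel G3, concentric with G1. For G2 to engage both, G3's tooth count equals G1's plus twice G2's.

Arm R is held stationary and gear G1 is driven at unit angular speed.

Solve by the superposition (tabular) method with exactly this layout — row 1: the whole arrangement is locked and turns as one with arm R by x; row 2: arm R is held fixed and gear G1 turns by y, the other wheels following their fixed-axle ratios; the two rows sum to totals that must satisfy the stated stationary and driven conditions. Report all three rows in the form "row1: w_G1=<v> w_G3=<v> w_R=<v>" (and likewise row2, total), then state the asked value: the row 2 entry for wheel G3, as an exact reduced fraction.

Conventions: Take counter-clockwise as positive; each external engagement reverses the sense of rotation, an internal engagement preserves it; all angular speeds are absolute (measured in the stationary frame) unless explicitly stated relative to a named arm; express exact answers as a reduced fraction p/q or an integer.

recognized (axles ride arm R): planetary set, 21/30/81 teeth
row 1 (train locked, turned with arm): all members turn x
row 2: sun turns y, ring = −(21/81)·y, arm 0
boundary: total ω_arm = x = 0 and total ω_sun = x + y = 1  ⇒  y = 1, x = 0
row 2 ring = −(21/81)·1 = -7/27
totals (row 1 + row 2): sun 0 + 1 = 1, ring 0 + (-7/27) = -7/27, arm 0 + 0 = 0
asked cell (row2, ring) = -7/27

row1: w_G1=0 w_G3=0 w_R=0
row2: w_G1=1 w_G3=-7/27 w_R=0
total: w_G1=1 w_G3=-7/27 w_R=0
asked value: -7/27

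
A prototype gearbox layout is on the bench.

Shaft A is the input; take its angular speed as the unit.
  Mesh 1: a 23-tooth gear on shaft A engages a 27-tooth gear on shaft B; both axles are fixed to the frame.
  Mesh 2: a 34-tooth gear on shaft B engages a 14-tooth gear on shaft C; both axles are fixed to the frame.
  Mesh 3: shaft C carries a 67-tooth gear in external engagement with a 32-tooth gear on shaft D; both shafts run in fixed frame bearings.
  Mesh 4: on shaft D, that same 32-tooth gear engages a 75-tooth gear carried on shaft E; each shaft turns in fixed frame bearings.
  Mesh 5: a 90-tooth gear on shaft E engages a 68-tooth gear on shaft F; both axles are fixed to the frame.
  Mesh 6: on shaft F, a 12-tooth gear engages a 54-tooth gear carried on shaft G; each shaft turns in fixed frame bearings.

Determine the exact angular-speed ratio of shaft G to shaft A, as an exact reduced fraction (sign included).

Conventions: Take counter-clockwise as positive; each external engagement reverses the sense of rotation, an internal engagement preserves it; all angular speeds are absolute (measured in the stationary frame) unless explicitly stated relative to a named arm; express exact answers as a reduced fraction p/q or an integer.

class = fixed-axis compound train [6 meshes; 6 ratios multiply, 6 sense flips]
mesh 1 [23T→27T]: running ratio 23/27, sense −
mesh 2 [34T→14T]: running ratio 391/189, sense +
mesh 3 [67T→32T]: running ratio 26197/6048, sense −
mesh 4 [32T→75T]: running ratio 26197/14175, sense +
mesh 5 [90T→68T]: running ratio 1541/630, sense −
mesh 6 [12T→54T]: running ratio 1541/2835, sense +
ω_out/ω_in = 1541/2835

1541/2835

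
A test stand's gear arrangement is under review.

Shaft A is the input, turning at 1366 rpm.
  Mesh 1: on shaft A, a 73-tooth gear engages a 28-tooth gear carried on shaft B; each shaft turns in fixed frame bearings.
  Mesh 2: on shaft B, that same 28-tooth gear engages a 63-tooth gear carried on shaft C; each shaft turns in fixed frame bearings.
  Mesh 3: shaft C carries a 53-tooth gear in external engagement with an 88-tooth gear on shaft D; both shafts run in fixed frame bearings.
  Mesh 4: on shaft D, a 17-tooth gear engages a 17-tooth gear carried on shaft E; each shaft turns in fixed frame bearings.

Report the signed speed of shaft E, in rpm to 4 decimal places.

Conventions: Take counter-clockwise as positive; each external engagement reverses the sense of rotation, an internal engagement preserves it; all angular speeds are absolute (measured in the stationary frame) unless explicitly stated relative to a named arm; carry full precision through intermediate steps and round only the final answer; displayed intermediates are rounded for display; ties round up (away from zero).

4-mesh fixed-axis compound train (all bearings frame-fixed)
mesh 1 [73T→28T]: ω = 1366.0000×73/28 = 3561.3571 rpm, sense flips to −
mesh 2 [28T→63T]: ω = 3561.3571×28/63 = 1582.8254 rpm, sense flips to +
mesh 3 [53T→88T]: ω = 1582.8254×53/88 = 953.2926 rpm, sense flips to −
mesh 4 [17T→17T]: ω = 953.2926×17/17 = 953.2926 rpm, sense flips to +
signed output speed = +953.2926 rpm

+953.2926 rpm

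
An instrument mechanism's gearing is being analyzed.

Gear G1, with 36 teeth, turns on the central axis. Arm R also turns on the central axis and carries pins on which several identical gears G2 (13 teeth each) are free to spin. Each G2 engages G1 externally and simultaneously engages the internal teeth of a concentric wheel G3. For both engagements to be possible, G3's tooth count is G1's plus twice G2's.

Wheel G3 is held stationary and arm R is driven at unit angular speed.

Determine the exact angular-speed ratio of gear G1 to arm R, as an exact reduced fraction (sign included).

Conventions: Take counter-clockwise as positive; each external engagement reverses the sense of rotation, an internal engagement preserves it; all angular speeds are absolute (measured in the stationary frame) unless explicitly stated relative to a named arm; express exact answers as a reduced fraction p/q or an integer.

49/18

recognized (axles ride arm R): planetary set, 36/13/62 teeth
ring teeth: 36 + 2·13 = 62
36(ω_sun−ω_arm) = −62(ω_ring−ω_arm),  ω_ring = 0, ω_arm = 1
ω_sun = 1 − (62/36)(0−1) = 49/18
ω_out/ω_in = 49/18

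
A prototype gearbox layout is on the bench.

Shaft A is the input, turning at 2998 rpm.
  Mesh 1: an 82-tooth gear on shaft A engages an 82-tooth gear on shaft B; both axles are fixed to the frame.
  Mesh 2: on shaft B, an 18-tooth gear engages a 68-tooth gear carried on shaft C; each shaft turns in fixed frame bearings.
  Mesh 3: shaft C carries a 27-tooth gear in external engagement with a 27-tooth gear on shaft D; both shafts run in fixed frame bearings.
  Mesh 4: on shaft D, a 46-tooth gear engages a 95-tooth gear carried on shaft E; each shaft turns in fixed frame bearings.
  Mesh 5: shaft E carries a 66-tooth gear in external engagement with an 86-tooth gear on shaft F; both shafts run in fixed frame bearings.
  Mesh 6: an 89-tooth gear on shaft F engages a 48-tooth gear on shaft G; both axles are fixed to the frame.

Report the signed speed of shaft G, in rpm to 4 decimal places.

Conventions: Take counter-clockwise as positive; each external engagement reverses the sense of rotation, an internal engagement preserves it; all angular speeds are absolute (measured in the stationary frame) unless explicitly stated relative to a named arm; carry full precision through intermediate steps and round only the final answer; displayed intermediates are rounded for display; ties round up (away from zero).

+546.7940 rpm

topology: fixed-axis compound train — 6 meshes, A→G
mesh 1 [82T→82T]: ω = 2998.0000×82/82 = 2998.0000 rpm, sense flips to −
mesh 2 [18T→68T]: ω = 2998.0000×18/68 = 793.5882 rpm, sense flips to +
mesh 3 [27T→27T]: ω = 793.5882×27/27 = 793.5882 rpm, sense flips to −
mesh 4 [46T→95T]: ω = 793.5882×46/95 = 384.2638 rpm, sense flips to +
mesh 5 [66T→86T]: ω = 384.2638×66/86 = 294.9001 rpm, sense flips to −
mesh 6 [89T→48T]: ω = 294.9001×89/48 = 546.7940 rpm, sense flips to +
signed output speed = +546.7940 rpm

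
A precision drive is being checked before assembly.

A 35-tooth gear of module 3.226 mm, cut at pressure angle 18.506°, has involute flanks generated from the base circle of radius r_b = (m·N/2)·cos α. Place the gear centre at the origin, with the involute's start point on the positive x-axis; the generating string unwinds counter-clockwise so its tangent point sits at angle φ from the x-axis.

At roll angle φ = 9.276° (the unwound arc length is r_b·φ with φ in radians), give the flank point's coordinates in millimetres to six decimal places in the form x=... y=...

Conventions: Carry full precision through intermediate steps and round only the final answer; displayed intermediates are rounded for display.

x=54.232746 y=0.075526

topology: single-mesh involute geometry — m = 3.226, N = 35
pitch radius r_p = m·N/2 = 3.226·35/2 = 56.455000
base radius r_b = r_p·cos α = 56.455000·cos 18.506° = 53.535736
roll angle φ = 9.276° = 0.16189674 rad
x = r_b·(cos φ + φ·sin φ) = 54.232746
y = r_b·(sin φ − φ·cos φ) = 0.075526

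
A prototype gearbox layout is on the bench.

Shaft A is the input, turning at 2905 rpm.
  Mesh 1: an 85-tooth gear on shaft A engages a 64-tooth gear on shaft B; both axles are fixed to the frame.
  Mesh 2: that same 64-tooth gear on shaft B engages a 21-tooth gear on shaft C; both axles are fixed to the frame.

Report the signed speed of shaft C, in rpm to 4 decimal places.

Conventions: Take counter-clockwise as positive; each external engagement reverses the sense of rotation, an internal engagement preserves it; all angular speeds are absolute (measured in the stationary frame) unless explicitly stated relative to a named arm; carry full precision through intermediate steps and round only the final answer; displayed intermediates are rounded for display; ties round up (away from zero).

topology: fixed-axis compound train — 2 meshes, A→C
mesh 1 [85T→64T]: ω = 2905.0000×85/64 = 3858.2031 rpm, sense flips to −
mesh 2 [64T→21T]: ω = 3858.2031×64/21 = 11758.3333 rpm, sense flips to +
signed output speed = +11758.3333 rpm

+11758.3333 rpm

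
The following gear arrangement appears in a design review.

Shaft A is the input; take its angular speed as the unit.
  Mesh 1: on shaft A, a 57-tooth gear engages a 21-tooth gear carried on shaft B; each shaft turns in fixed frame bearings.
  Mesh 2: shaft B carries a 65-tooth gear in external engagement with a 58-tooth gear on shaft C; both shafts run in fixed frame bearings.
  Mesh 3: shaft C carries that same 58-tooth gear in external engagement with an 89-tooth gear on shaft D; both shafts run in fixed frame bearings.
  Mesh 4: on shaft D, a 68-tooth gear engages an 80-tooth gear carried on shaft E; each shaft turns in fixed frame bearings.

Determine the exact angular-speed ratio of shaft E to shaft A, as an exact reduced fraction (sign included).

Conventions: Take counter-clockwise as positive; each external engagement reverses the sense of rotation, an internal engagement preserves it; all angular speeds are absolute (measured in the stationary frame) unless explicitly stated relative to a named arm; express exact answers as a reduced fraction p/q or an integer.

4199/2492

class = fixed-axis compound train [4 meshes; 4 ratios multiply, 4 sense flips]
mesh 1 [57T→21T]: running ratio 19/7, sense −
mesh 2 [65T→58T]: running ratio 1235/406, sense +
mesh 3 [58T→89T]: running ratio 1235/623, sense −
mesh 4 [68T→80T]: running ratio 4199/2492, sense +
ω_out/ω_in = 4199/2492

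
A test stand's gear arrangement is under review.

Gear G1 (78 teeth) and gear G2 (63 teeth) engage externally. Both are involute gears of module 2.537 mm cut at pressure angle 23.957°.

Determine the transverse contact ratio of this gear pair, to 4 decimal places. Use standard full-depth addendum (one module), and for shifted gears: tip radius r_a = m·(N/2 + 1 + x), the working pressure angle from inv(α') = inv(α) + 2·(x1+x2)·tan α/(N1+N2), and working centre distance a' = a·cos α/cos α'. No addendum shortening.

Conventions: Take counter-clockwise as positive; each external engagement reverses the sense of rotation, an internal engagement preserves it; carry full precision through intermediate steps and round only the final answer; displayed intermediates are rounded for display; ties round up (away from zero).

1.6091

topology: single-mesh involute geometry — m = 2.537, 78T/63T pair
base radii: r_b1 = 90.419105, r_b2 = 73.030816
tip radii: r_a1 = 101.480000, r_a2 = 82.452500
no profile shift: α' = α, a' = a
action lengths: √(r_a1²−r_b1²) = 46.071421, √(r_a2²−r_b2²) = 38.274204
base pitch p_b = π·m·cos α = 7.283590
CR = (46.071421 + 38.274204 − 178.858500·sin 23.95700°)/7.283590 = 1.609092
contact ratio ≈ 1.6091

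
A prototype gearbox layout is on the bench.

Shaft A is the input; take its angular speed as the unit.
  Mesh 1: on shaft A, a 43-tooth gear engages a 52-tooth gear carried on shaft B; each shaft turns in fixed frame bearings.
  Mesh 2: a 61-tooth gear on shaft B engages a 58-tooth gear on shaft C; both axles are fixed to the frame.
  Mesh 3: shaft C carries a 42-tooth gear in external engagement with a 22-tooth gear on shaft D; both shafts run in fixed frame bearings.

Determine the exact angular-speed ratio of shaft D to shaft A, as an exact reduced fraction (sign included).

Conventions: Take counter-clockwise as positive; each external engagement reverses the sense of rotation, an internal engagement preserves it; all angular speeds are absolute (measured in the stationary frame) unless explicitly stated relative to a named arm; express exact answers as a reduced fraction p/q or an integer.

class = fixed-axis compound train [3 meshes; 3 ratios multiply, 3 sense flips]
mesh 1 [43T→52T]: running ratio 43/52, sense −
mesh 2 [61T→58T]: running ratio 2623/3016, sense +
mesh 3 [42T→22T]: running ratio 55083/33176, sense −
ω_out/ω_in = -55083/33176

-55083/33176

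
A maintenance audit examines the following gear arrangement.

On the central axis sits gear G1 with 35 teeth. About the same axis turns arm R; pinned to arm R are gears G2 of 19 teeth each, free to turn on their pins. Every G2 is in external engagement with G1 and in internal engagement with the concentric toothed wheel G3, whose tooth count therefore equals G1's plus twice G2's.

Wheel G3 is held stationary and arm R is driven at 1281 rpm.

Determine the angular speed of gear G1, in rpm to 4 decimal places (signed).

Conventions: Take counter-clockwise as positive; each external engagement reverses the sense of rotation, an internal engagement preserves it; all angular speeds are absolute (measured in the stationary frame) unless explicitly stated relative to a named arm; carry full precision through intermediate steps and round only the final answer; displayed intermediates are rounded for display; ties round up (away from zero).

+3952.8000 rpm

class = planetary set [G3 = 35+2·19 = 73; Willis about the carrier]
normalise by the input: solve with ω_arm = 1, then scale by 1281 rpm
ring teeth: 35 + 2·19 = 73
35(ω_sun−ω_arm) = −73(ω_ring−ω_arm),  ω_ring = 0, ω_arm = 1
ω_sun = 1 − (73/35)(0−1) = 108/35
scale: ω_sun = 108/35 × 1281 rpm = +3952.8000 rpm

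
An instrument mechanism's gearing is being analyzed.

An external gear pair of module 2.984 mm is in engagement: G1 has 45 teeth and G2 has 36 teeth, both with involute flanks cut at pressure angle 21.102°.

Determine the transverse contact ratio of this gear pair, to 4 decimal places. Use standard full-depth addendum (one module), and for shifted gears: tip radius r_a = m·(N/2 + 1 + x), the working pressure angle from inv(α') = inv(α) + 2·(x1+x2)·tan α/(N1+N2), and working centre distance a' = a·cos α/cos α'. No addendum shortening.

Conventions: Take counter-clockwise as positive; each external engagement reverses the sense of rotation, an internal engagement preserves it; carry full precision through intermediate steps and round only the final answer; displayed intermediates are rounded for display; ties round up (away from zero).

class = single-mesh tooth geometry [involute pair 45T × 36T, m = 2.984]
base radii: r_b1 = 62.637657, r_b2 = 50.110125
tip radii: r_a1 = 70.124000, r_a2 = 56.696000
no profile shift: α' = α, a' = a
action lengths: √(r_a1²−r_b1²) = 31.526169, √(r_a2²−r_b2²) = 26.521911
base pitch p_b = π·m·cos α = 8.745867
CR = (31.526169 + 26.521911 − 120.852000·sin 21.10200°)/8.745867 = 1.662249
contact ratio ≈ 1.6622

1.6622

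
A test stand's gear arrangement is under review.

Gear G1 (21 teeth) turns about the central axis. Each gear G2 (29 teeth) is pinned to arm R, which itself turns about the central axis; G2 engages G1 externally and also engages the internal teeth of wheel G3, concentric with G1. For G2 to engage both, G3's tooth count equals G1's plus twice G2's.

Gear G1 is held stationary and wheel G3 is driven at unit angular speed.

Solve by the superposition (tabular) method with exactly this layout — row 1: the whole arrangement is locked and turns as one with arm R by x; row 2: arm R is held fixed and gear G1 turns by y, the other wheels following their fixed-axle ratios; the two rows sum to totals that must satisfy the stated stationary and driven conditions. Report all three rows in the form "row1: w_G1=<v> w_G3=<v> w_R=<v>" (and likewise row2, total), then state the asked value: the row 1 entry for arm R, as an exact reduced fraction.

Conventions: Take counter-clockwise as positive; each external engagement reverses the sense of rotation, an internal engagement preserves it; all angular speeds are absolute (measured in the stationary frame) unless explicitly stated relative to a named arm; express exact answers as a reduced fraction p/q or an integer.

row1: w_G1=79/100 w_G3=79/100 w_R=79/100
row2: w_G1=-79/100 w_G3=21/100 w_R=0
total: w_G1=0 w_G3=1 w_R=79/100
asked value: 79/100

class = planetary set [G3 = 21+2·29 = 79; Willis about the carrier]
row 1: whole set turns with the arm by x
row 2: sun turns y, ring = −(21/79)·y, arm 0
boundary: total ω_sun = x + y = 0 and total ω_ring = x − (21/79)·y = 1  ⇒  y = -79/100, x = 79/100
row 2 ring = −(21/79)·(-79/100) = 21/100
totals (row 1 + row 2): sun 79/100 + (-79/100) = 0, ring 79/100 + 21/100 = 1, arm 79/100 + 0 = 79/100
asked cell (row1, arm) = 79/100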